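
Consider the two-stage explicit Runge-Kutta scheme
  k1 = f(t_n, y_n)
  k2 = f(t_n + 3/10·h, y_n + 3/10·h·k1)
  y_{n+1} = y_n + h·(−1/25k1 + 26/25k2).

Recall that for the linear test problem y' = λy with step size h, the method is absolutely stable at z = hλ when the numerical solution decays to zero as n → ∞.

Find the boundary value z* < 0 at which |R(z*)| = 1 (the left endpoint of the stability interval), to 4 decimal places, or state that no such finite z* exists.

On y'=λy, z=hλ:
  k1=λy_n ⇒ h·k1=z·y_n;  k2=λ(1+3/10z)y_n ⇒ h·k2=z(1+3/10z)y_n
  y_{n+1}/y_n = 1 − 1/25z + 26/25z(1+3/10z) = 1 + z + 39/125z²
  R(z) = 1 + z + 39/125z².

Boundary: |R(x)|=1, x<0.
x=-1.18: |R|=0.2544
R=1: x+39/125x²=0 ⇒ x=−125/39=-3.2051; min R=1−1/(4·39/125)=0.1987>−1
Confirm numerically:
  x=-2.943: |R|=0.75931 <1
  x=-2.247: |R|=0.32829 <1
  x=-1.715: |R|=0.20266 <1
  x=-3.290: |R|=1.08712 >1
  x=-3.251: |R|=1.04653 >1
  x=-3.241: |R|=1.03627 >1
So |R|<1 on (-3.2051, 0).

left endpoint -3.2051.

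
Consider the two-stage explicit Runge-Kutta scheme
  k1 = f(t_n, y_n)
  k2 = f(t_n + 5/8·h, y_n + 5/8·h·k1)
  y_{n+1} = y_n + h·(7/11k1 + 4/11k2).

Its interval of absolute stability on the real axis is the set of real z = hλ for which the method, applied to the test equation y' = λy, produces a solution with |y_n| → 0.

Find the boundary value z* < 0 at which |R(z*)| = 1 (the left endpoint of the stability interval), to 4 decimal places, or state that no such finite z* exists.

Test eqn y'=λy, z=hλ:
  k1=λy_n ⇒ h·k1=z·y_n;  k2=λ(1+5/8z)y_n ⇒ h·k2=z(1+5/8z)y_n
  y_{n+1}/y_n = 1 + 7/11z + 4/11z(1+5/8z) = 1 + z + 5/22z²
  Hence R(z) = 1 + z + 5/22z².

Solve |R(x)|<1 on ℝ⁻.
x=-1.26: |R|=0.1008
R=1: x+5/22x²=0 ⇒ x=−22/5=-4.4000; min R=1−1/(4·5/22)=-0.1000>−1
Confirm numerically:
  x=-4.288: |R|=0.89085 <1
  x=-3.314: |R|=0.18204 <1
  x=-2.491: |R|=0.08075 <1
  x=-4.990: |R|=1.66911 >1
  x=-4.617: |R|=1.22770 >1
  x=-4.557: |R|=1.16260 >1
Stable set (-4.4000, 0).

left endpoint -4.4000.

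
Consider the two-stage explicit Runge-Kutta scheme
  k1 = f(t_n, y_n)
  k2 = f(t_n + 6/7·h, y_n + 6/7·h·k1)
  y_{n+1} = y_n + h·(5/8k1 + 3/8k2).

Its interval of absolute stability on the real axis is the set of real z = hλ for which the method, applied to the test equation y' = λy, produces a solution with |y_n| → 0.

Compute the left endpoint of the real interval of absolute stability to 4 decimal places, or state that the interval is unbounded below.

left endpoint -3.1111.

On y'=λy, z=hλ:
  k1=λy_n ⇒ h·k1=z·y_n;  k2=λ(1+6/7z)y_n ⇒ h·k2=z(1+6/7z)y_n
  y_{n+1}/y_n = 1 + 5/8z + 3/8z(1+6/7z) = 1 + z + 9/28z²
  Hence R(z) = 1 + z + 9/28z².

Find x<0 with |R(x)|<1.
x=-0.68: |R|=0.4686
R=1: x+9/28x²=0 ⇒ x=−28/9=-3.1111; min R=1−1/(4·9/28)=0.2222>−1
Confirm numerically:
  x=-2.614: |R|=0.58232 <1
  x=-2.230: |R|=0.36843 <1
  x=-1.449: |R|=0.22587 <1
  x=-3.469: |R|=1.39906 >1
  x=-3.280: |R|=1.17806 >1
  x=-3.245: |R|=1.13965 >1
So |R|<1 on (-3.1111, 0).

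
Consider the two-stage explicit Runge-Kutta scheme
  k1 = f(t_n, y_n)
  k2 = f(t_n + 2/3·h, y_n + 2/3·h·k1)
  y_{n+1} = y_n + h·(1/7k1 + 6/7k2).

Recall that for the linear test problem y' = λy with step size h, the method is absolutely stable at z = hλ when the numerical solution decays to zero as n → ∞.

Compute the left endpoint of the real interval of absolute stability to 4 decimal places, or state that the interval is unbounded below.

With y'=λy (z=hλ):
  k1=λy_n ⇒ h·k1=z·y_n;  k2=λ(1+2/3z)y_n ⇒ h·k2=z(1+2/3z)y_n
  y_{n+1}/y_n = 1 + 1/7z + 6/7z(1+2/3z) = 1 + z + 4/7z²
  Hence R(z) = 1 + z + 4/7z².

Need |R(x)|<1, x<0.
x=-1.34: |R|=0.6861
R=1: x+4/7x²=0 ⇒ x=−7/4=-1.7500; min R=1−1/(4·4/7)=0.5625>−1
Confirm numerically:
  x=-1.443: |R|=0.74686 <1
  x=-1.073: |R|=0.58490 <1
  x=-0.804: |R|=0.56538 <1
  x=-2.311: |R|=1.74084 >1
  x=-2.232: |R|=1.61476 >1
  x=-2.231: |R|=1.61321 >1
Stable set (-1.7500, 0).

left endpoint -1.7500.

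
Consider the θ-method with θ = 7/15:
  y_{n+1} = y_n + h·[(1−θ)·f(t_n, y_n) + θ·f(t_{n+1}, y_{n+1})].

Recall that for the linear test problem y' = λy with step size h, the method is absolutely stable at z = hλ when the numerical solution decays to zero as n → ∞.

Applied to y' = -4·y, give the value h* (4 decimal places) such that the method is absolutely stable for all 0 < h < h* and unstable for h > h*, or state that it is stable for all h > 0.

On y'=λy, z=hλ:
  y_{n+1} = y_n + z·[8/15·y_n + 7/15·y_{n+1}] ⇒ (1 − 7/15z)y_{n+1} = (1 + 8/15z)y_n
  R(z) = (1 + 8/15z)/(1 − 7/15z).

Solve |R(x)|<1 on ℝ⁻.
x=-1.77: |R|=0.0307
R=−1: 1+8/15x = −1+7/15x ⇒ -1/15x=2 ⇒ x=2/(-1/15)=-30.0000
Confirm numerically:
  x=-25.414: |R|=0.97623 <1
  x=-23.474: |R|=0.96361 <1
  x=-15.269: |R|=0.87914 <1
  x=-30.365: |R|=1.00160 >1
  x=-30.205: |R|=1.00091 >1
  x=-30.075: |R|=1.00033 >1
Stable set (-30.0000, 0).

(-30.0000,0); λ=-4 ⇒ h* = (30)/4 = 7.5000.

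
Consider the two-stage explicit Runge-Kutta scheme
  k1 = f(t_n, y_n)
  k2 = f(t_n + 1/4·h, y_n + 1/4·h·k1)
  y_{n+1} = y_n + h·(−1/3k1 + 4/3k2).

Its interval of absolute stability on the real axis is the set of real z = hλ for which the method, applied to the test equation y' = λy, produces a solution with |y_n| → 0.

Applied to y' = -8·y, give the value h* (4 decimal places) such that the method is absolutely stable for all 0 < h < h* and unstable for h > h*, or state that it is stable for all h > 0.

(-3.0000,0); λ=-8 ⇒ h* = (3)/8 = 0.3750.

Test eqn y'=λy, z=hλ:
  k1=λy_n ⇒ h·k1=z·y_n;  k2=λ(1+1/4z)y_n ⇒ h·k2=z(1+1/4z)y_n
  y_{n+1}/y_n = 1 − 1/3z + 4/3z(1+1/4z) = 1 + z + 1/3z²
  ⇒ R(z) = 1 + z + 1/3z².

Find x<0 with |R(x)|<1.
x=-0.32: |R|=0.7141
R=1: x+1/3x²=0 ⇒ x=−3=-3.0000; min R=1−1/(4·1/3)=0.2500>−1
Confirm numerically:
  x=-2.545: |R|=0.61401 <1
  x=-1.838: |R|=0.28808 <1
  x=-1.541: |R|=0.25056 <1
  x=-1.502: |R|=0.25000 <1
  x=-3.457: |R|=1.52662 >1
  x=-3.393: |R|=1.44448 >1
  x=-3.029: |R|=1.02928 >1
So |R|<1 on (-3.0000, 0).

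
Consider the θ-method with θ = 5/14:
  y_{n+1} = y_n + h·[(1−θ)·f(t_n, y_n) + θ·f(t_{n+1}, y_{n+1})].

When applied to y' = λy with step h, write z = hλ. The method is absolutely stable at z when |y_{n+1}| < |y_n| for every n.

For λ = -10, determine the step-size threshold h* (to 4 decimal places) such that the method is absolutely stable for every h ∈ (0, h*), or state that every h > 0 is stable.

Test eqn y'=λy, z=hλ:
  y_{n+1} = y_n + z·[9/14·y_n + 5/14·y_{n+1}] ⇒ (1 − 5/14z)y_{n+1} = (1 + 9/14z)y_n
  Hence R(z) = (1 + 9/14z)/(1 − 5/14z).

Find x<0 with |R(x)|<1.
x=-0.98: |R|=0.2741
R=−1: 1+9/14x = −1+5/14x ⇒ -2/7x=2 ⇒ x=2/(-2/7)=-7.0000
Confirm numerically:
  x=-6.616: |R|=0.96737 <1
  x=-4.462: |R|=0.72041 <1
  x=-4.091: |R|=0.66228 <1
  x=-7.256: |R|=1.02037 >1
  x=-7.217: |R|=1.01733 >1
  x=-7.150: |R|=1.01206 >1
Stable set (-7.0000, 0).

(-7.0000,0); λ=-10 ⇒ h* = (7)/10 = 0.7000.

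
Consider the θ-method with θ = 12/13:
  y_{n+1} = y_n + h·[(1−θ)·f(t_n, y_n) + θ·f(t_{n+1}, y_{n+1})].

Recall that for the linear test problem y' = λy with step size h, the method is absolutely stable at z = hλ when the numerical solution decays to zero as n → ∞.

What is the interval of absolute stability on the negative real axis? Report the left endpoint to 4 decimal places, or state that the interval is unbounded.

On y'=λy, z=hλ:
  y_{n+1} = y_n + z·[1/13·y_n + 12/13·y_{n+1}] ⇒ (1 − 12/13z)y_{n+1} = (1 + 1/13z)y_n
  R(z) = (1 + 1/13z)/(1 − 12/13z).

Need |R(x)|<1, x<0.
x=-0.47: |R|=0.6722
x=-2: |R|=0.2973
x=-10: |R|=0.0226
x=-100: |R|=0.0717
θ=12/13≥1/2 ⇒ |1+1/13x|<|1−12/13x| ∀x<0 ⇒ stable on all of ℝ⁻.

interval (−∞, 0).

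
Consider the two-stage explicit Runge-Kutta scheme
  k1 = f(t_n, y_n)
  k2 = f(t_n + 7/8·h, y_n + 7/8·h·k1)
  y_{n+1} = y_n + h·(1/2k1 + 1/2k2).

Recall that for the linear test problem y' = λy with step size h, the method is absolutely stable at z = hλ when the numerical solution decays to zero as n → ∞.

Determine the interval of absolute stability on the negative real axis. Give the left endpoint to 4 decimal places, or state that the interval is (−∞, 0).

z∈(-2.2857,0).

On y'=λy, z=hλ:
  k1=λy_n ⇒ h·k1=z·y_n;  k2=λ(1+7/8z)y_n ⇒ h·k2=z(1+7/8z)y_n
  y_{n+1}/y_n = 1 + 1/2z + 1/2z(1+7/8z) = 1 + z + 7/16z²
  Hence R(z) = 1 + z + 7/16z².

Find x<0 with |R(x)|<1.
x=-1.62: |R|=0.5282
R=1: x+7/16x²=0 ⇒ x=−16/7=-2.2857; min R=1−1/(4·7/16)=0.4286>−1
Confirm numerically:
  x=-1.915: |R|=0.68941 <1
  x=-1.539: |R|=0.49723 <1
  x=-1.412: |R|=0.46026 <1
  x=-2.634: |R|=1.40136 >1
  x=-2.438: |R|=1.16243 >1
  x=-2.427: |R|=1.15002 >1
So |R|<1 on (-2.2857, 0).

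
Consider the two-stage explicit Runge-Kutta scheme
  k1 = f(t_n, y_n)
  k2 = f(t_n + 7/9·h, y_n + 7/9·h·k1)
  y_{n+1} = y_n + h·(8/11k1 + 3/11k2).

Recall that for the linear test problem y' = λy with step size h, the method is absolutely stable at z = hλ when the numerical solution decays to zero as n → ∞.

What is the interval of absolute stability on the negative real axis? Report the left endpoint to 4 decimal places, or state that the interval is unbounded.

Set f=λy, z=hλ:
  k1=λy_n ⇒ h·k1=z·y_n;  k2=λ(1+7/9z)y_n ⇒ h·k2=z(1+7/9z)y_n
  y_{n+1}/y_n = 1 + 8/11z + 3/11z(1+7/9z) = 1 + z + 7/33z²
  ⇒ R(z) = 1 + z + 7/33z².

Need |R(x)|<1, x<0.
x=-0.81: |R|=0.3292
R=1: x+7/33x²=0 ⇒ x=−33/7=-4.7143; min R=1−1/(4·7/33)=-0.1786>−1
Confirm numerically:
  x=-4.610: |R|=0.89802 <1
  x=-3.735: |R|=0.22414 <1
  x=-2.313: |R|=0.17816 <1
  x=-4.784: |R|=1.07075 >1
  x=-4.737: |R|=1.02282 >1
So |R|<1 on (-4.7143, 0).

z∈(-4.7143,0).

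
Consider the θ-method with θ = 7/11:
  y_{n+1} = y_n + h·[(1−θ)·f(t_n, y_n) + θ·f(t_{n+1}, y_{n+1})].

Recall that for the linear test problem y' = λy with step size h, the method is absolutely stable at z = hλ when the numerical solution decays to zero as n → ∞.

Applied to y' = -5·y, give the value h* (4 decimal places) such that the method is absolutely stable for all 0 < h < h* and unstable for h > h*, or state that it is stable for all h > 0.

(−∞, 0) — no finite endpoint. Any h>0 works for λ=-5.

Set f=λy, z=hλ:
  y_{n+1} = y_n + z·[4/11·y_n + 7/11·y_{n+1}] ⇒ (1 − 7/11z)y_{n+1} = (1 + 4/11z)y_n
  ⇒ R(z) = (1 + 4/11z)/(1 − 7/11z).

Boundary: |R(x)|=1, x<0.
x=-0.46: |R|=0.6442
x=-2: |R|=0.1200
x=-10: |R|=0.3580
x=-100: |R|=0.5471
θ=7/11≥1/2 ⇒ |1+4/11x|<|1−7/11x| ∀x<0 ⇒ stable on all of ℝ⁻.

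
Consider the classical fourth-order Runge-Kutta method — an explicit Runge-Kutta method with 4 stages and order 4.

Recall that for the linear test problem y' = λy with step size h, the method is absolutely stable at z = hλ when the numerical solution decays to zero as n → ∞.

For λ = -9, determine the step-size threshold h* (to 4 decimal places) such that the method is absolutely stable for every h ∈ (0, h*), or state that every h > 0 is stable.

On y'=λy, z=hλ:
  order 4, 4-stage ⇒ R(z)=1+z+z^2/2+z^3/6+z^4/24
  (e.g. R(-1.78)=0.28252, |R|=0.28252)

Boundary: |R(x)|=1, x<0.
x=-1.78: |R|=0.2825
|R(-2.67)|=0.8396 |R(-1.75)|=0.2788 |R(-0.85)|=0.4306
Bisect:
  x_lo=-3.5484 |R|=2.9066  x_hi=-0.0897 |R|=0.9142
  mid=-1.81905 |R|=0.28845 →hi
  mid=-2.68374 |R|=0.85737 →hi
  mid=-3.11608 |R|=1.62453 →lo
  mid=-2.89991 |R|=1.18701 →lo
  mid=-2.79182 |R|=1.00989 →lo
  mid=-2.73778 |R|=0.93069 →hi
  mid=-2.76480 |R|=0.96954 →hi
  mid=-2.77831 |R|=0.98952 →hi
  mid=-2.78507 |R|=0.99966 →hi
  mid=-2.78844 |R|=1.00476 →lo
  ...
  [-2.78549,-2.78528] ⇒ x*=-2.7853
Stable set (-2.7853, 0).

(-2.7853,0); λ=-9 ⇒ h* = 0.3095.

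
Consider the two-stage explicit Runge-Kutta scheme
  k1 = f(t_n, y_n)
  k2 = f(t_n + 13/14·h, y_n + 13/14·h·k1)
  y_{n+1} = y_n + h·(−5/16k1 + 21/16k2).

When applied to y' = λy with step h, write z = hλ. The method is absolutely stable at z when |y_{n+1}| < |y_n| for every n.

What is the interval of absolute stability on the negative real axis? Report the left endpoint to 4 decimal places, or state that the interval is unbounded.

Set f=λy, z=hλ:
  k1=λy_n ⇒ h·k1=z·y_n;  k2=λ(1+13/14z)y_n ⇒ h·k2=z(1+13/14z)y_n
  y_{n+1}/y_n = 1 − 5/16z + 21/16z(1+13/14z) = 1 + z + 39/32z²
  so R(z) = 1 + z + 39/32z².

Find x<0 with |R(x)|<1.
x=-1.43: |R|=2.0622
R=1: x+39/32x²=0 ⇒ x=−32/39=-0.8205; min R=1−1/(4·39/32)=0.7949>−1
Confirm numerically:
  x=-0.770: |R|=0.95260 <1
  x=-0.543: |R|=0.81635 <1
  x=-0.476: |R|=0.80014 <1
  x=-0.411: |R|=0.79487 <1
  x=-1.298: |R|=1.75535 >1
  x=-1.260: |R|=1.67489 >1
  x=-1.169: |R|=1.49650 >1
So |R|<1 on (-0.8205, 0).

z∈(-0.8205,0).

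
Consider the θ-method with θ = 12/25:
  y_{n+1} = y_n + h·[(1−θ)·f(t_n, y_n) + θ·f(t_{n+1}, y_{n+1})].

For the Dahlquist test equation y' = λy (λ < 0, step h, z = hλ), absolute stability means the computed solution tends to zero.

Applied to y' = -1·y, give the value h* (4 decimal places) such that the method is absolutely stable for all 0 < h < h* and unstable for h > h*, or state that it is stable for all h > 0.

(-50.0000,0); λ=-1 ⇒ h* = (50)/1 = 50.0000.

With y'=λy (z=hλ):
  y_{n+1} = y_n + z·[13/25·y_n + 12/25·y_{n+1}] ⇒ (1 − 12/25z)y_{n+1} = (1 + 13/25z)y_n
  R(z) = (1 + 13/25z)/(1 − 12/25z).

Need |R(x)|<1, x<0.
x=-0.53: |R|=0.5775
R=−1: 1+13/25x = −1+12/25x ⇒ -1/25x=2 ⇒ x=2/(-1/25)=-50.0000
Confirm numerically:
  x=-48.987: |R|=0.99835 <1
  x=-41.691: |R|=0.98418 <1
  x=-36.596: |R|=0.97112 <1
  x=-20.275: |R|=0.88921 <1
  x=-50.330: |R|=1.00052 >1
  x=-50.318: |R|=1.00051 >1
  x=-50.056: |R|=1.00009 >1
Stable set (-50.0000, 0).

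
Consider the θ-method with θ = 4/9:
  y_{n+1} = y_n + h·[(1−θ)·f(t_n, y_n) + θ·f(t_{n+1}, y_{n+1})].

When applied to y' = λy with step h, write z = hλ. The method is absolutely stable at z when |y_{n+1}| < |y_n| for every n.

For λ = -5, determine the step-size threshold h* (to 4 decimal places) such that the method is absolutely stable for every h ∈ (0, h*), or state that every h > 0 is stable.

With y'=λy (z=hλ):
  y_{n+1} = y_n + z·[5/9·y_n + 4/9·y_{n+1}] ⇒ (1 − 4/9z)y_{n+1} = (1 + 5/9z)y_n
  so R(z) = (1 + 5/9z)/(1 − 4/9z).

Boundary: |R(x)|=1, x<0.
x=-1.13: |R|=0.2478
R=−1: 1+5/9x = −1+4/9x ⇒ -1/9x=2 ⇒ x=2/(-1/9)=-18.0000
Confirm numerically:
  x=-10.943: |R|=0.86627 <1
  x=-8.853: |R|=0.79404 <1
  x=-8.711: |R|=0.78814 <1
  x=-7.287: |R|=0.71917 <1
  x=-18.582: |R|=1.00698 >1
  x=-18.422: |R|=1.00510 >1
Interval (-18.0000, 0).

(-18.0000,0); λ=-5 ⇒ h* = (18)/5 = 3.6000.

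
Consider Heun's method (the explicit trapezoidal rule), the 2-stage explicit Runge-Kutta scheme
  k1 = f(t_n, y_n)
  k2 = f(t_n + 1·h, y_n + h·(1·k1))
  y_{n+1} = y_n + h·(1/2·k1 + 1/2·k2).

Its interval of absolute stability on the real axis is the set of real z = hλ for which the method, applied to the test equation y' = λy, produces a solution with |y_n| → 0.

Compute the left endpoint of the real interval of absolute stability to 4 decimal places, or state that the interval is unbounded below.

Test eqn y'=λy, z=hλ:
  order 2, 2-stage ⇒ R(z)=1+z+z^2/2
  (e.g. R(-1.63)=0.69845, |R|=0.69845)

Boundary: |R(x)|=1, x<0.
x=-1.63: |R|=0.6985
|R(-2.35)|=1.4113 |R(-1.87)|=0.8785 |R(-0.94)|=0.5018
Bisect:
  x_lo=-2.7449 |R|=2.0223  x_hi=-0.2653 |R|=0.7699
  mid=-1.50509 |R|=0.62756 →hi
  mid=-2.12498 |R|=1.13278 →lo
  mid=-1.81503 |R|=0.83214 →hi
  mid=-1.97000 |R|=0.97045 →hi
  mid=-2.04749 |R|=1.04862 →lo
  mid=-2.00875 |R|=1.00878 →lo
  mid=-1.98938 |R|=0.98943 →hi
  mid=-1.99906 |R|=0.99906 →hi
  mid=-2.00390 |R|=1.00391 →lo
  ...
  [-2.00012,-1.99997] ⇒ x*=-2.0000
Interval (-2.0000, 0).

left endpoint -2.0000.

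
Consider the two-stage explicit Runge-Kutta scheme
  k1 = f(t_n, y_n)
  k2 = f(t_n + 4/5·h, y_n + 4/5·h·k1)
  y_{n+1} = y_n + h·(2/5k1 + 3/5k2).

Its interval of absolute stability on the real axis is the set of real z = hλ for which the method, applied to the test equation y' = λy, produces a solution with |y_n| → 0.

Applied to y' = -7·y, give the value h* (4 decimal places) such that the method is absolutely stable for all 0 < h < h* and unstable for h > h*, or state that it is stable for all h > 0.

(-2.0833,0); λ=-7 ⇒ h* = (25/12)/7 = 0.2976.

Test eqn y'=λy, z=hλ:
  k1=λy_n ⇒ h·k1=z·y_n;  k2=λ(1+4/5z)y_n ⇒ h·k2=z(1+4/5z)y_n
  y_{n+1}/y_n = 1 + 2/5z + 3/5z(1+4/5z) = 1 + z + 12/25z²
  Hence R(z) = 1 + z + 12/25z².

Solve |R(x)|<1 on ℝ⁻.
x=-1.63: |R|=0.6453
R=1: x+12/25x²=0 ⇒ x=−25/12=-2.0833; min R=1−1/(4·12/25)=0.4792>−1
Confirm numerically:
  x=-1.984: |R|=0.90540 <1
  x=-1.760: |R|=0.72685 <1
  x=-0.859: |R|=0.49518 <1
  x=-2.491: |R|=1.48744 >1
  x=-2.339: |R|=1.28704 >1
Interval (-2.0833, 0).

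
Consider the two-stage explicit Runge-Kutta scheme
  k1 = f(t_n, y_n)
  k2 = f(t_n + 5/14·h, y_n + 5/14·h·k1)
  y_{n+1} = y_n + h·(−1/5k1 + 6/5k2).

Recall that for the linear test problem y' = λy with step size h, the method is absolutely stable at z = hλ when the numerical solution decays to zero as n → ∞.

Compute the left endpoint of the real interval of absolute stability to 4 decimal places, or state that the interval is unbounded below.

z* = -2.3333.

With y'=λy (z=hλ):
  k1=λy_n ⇒ h·k1=z·y_n;  k2=λ(1+5/14z)y_n ⇒ h·k2=z(1+5/14z)y_n
  y_{n+1}/y_n = 1 − 1/5z + 6/5z(1+5/14z) = 1 + z + 3/7z²
  ⇒ R(z) = 1 + z + 3/7z².

Boundary: |R(x)|=1, x<0.
x=-1.49: |R|=0.4615
R=1: x+3/7x²=0 ⇒ x=−7/3=-2.3333; min R=1−1/(4·3/7)=0.4167>−1
Confirm numerically:
  x=-2.308: |R|=0.97494 <1
  x=-1.677: |R|=0.52828 <1
  x=-1.572: |R|=0.48708 <1
  x=-1.191: |R|=0.41692 <1
  x=-2.850: |R|=1.63107 >1
  x=-2.614: |R|=1.31443 >1
So |R|<1 on (-2.3333, 0).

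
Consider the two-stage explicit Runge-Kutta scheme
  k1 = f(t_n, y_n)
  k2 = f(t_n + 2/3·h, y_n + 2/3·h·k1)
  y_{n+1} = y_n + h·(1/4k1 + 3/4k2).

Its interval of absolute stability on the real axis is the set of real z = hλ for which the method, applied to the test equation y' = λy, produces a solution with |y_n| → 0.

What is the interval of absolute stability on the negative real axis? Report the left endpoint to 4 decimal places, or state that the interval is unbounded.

(-2.0000, 0).

Test eqn y'=λy, z=hλ:
  k1=λy_n ⇒ h·k1=z·y_n;  k2=λ(1+2/3z)y_n ⇒ h·k2=z(1+2/3z)y_n
  y_{n+1}/y_n = 1 + 1/4z + 3/4z(1+2/3z) = 1 + z + 1/2z²
  Hence R(z) = 1 + z + 1/2z².

Find x<0 with |R(x)|<1.
x=-0.6: |R|=0.5800
R=1: x+1/2x²=0 ⇒ x=−2=-2.0000; min R=1−1/(4·1/2)=0.5000>−1
Confirm numerically:
  x=-1.645: |R|=0.70801 <1
  x=-1.583: |R|=0.66994 <1
  x=-1.494: |R|=0.62202 <1
  x=-2.368: |R|=1.43571 >1
  x=-2.246: |R|=1.27626 >1
Interval (-2.0000, 0).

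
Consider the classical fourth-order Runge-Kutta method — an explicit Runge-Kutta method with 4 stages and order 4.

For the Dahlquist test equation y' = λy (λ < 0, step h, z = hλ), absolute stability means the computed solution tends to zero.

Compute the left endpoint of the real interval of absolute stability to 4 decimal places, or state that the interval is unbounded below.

left endpoint -2.7853.

On y'=λy, z=hλ:
  order 4, 4-stage ⇒ R(z)=1+z+z^2/2+z^3/6+z^4/24
  (e.g. R(-1.67)=0.27229, |R|=0.27229)

Need |R(x)|<1, x<0.
x=-1.67: |R|=0.2723
|R(-2.24)|=0.4446 |R(-1.68)|=0.2728 |R(-0.54)|=0.5831
Bisect:
  x_lo=-3.6557 |R|=3.3254  x_hi=-0.0680 |R|=0.9343
  mid=-1.86184 |R|=0.29640 →hi
  mid=-2.75876 |R|=0.96072 →hi
  mid=-3.20722 |R|=1.84615 →lo
  mid=-2.98299 |R|=1.34133 →lo
  mid=-2.87087 |R|=1.13688 →lo
  mid=-2.81481 |R|=1.04543 →lo
  mid=-2.78679 |R|=1.00225 →lo
  mid=-2.77277 |R|=0.98128 →hi
  ...
  [-2.78547,-2.78525] ⇒ x*=-2.7853
Stable set (-2.7853, 0).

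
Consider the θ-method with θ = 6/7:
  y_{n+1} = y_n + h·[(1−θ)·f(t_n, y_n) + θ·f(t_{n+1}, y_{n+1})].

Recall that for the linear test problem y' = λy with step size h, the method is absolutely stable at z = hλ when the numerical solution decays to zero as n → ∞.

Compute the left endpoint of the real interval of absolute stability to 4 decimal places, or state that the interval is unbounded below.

With y'=λy (z=hλ):
  y_{n+1} = y_n + z·[1/7·y_n + 6/7·y_{n+1}] ⇒ (1 − 6/7z)y_{n+1} = (1 + 1/7z)y_n
  ⇒ R(z) = (1 + 1/7z)/(1 − 6/7z).

Need |R(x)|<1, x<0.
x=-1.78: |R|=0.2952
x=-2: |R|=0.2632
x=-10: |R|=0.0448
x=-100: |R|=0.1532
θ=6/7≥1/2 ⇒ |1+1/7x|<|1−6/7x| ∀x<0 ⇒ interval (−∞,0).

interval (−∞, 0).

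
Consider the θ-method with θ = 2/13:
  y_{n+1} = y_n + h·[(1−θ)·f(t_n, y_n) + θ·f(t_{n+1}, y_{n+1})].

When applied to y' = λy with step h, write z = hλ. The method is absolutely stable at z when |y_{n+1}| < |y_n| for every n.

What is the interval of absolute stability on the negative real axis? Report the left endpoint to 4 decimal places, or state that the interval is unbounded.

Set f=λy, z=hλ:
  y_{n+1} = y_n + z·[11/13·y_n + 2/13·y_{n+1}] ⇒ (1 − 2/13z)y_{n+1} = (1 + 11/13z)y_n
  Hence R(z) = (1 + 11/13z)/(1 − 2/13z).

Boundary: |R(x)|=1, x<0.
x=-1.32: |R|=0.0972
R=−1: 1+11/13x = −1+2/13x ⇒ -9/13x=2 ⇒ x=2/(-9/13)=-2.8889
Confirm numerically:
  x=-2.513: |R|=0.81233 <1
  x=-2.279: |R|=0.68738 <1
  x=-1.810: |R|=0.41576 <1
  x=-1.364: |R|=0.12742 <1
  x=-3.241: |R|=1.16266 >1
  x=-2.929: |R|=1.01914 >1
Stable set (-2.8889, 0).

z∈(-2.8889,0).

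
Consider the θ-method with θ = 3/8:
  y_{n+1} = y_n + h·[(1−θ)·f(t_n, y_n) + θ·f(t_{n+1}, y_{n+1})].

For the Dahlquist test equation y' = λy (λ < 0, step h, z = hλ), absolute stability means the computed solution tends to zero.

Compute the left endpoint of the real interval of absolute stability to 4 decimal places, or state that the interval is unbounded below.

Test eqn y'=λy, z=hλ:
  y_{n+1} = y_n + z·[5/8·y_n + 3/8·y_{n+1}] ⇒ (1 − 3/8z)y_{n+1} = (1 + 5/8z)y_n
  so R(z) = (1 + 5/8z)/(1 − 3/8z).

Solve |R(x)|<1 on ℝ⁻.
x=-0.6: |R|=0.5102
R=−1: 1+5/8x = −1+3/8x ⇒ -1/4x=2 ⇒ x=2/(-1/4)=-8.0000
Confirm numerically:
  x=-4.675: |R|=0.69807 <1
  x=-4.655: |R|=0.69542 <1
  x=-4.408: |R|=0.66152 <1
  x=-4.265: |R|=0.64078 <1
  x=-8.396: |R|=1.02386 >1
  x=-8.319: |R|=1.01936 >1
  x=-8.137: |R|=1.00845 >1
So |R|<1 on (-8.0000, 0).

z* = -8.0000.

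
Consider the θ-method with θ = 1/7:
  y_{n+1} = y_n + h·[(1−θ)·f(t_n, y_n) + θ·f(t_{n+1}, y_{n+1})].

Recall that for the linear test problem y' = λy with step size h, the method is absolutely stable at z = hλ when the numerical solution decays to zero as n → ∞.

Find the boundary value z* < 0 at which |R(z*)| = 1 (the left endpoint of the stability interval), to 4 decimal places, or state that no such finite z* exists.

left endpoint -2.8000.

Test eqn y'=λy, z=hλ:
  y_{n+1} = y_n + z·[6/7·y_n + 1/7·y_{n+1}] ⇒ (1 − 1/7z)y_{n+1} = (1 + 6/7z)y_n
  ⇒ R(z) = (1 + 6/7z)/(1 − 1/7z).

Find x<0 with |R(x)|<1.
x=-1.08: |R|=0.0644
R=−1: 1+6/7x = −1+1/7x ⇒ -5/7x=2 ⇒ x=2/(-5/7)=-2.8000
Confirm numerically:
  x=-2.297: |R|=0.72948 <1
  x=-2.273: |R|=0.71584 <1
  x=-2.004: |R|=0.55797 <1
  x=-1.843: |R|=0.45889 <1
  x=-3.399: |R|=1.28801 >1
  x=-3.099: |R|=1.14803 >1
So |R|<1 on (-2.8000, 0).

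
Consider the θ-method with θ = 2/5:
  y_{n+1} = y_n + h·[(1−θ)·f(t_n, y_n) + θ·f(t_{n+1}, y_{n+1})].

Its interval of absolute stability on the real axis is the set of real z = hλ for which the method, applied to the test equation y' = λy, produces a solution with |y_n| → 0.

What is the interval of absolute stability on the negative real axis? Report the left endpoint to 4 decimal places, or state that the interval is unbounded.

Set f=λy, z=hλ:
  y_{n+1} = y_n + z·[3/5·y_n + 2/5·y_{n+1}] ⇒ (1 − 2/5z)y_{n+1} = (1 + 3/5z)y_n
  R(z) = (1 + 3/5z)/(1 − 2/5z).

Find x<0 with |R(x)|<1.
x=-0.41: |R|=0.6478
R=−1: 1+3/5x = −1+2/5x ⇒ -1/5x=2 ⇒ x=2/(-1/5)=-10.0000
Confirm numerically:
  x=-5.761: |R|=0.74343 <1
  x=-5.745: |R|=0.74196 <1
  x=-5.059: |R|=0.67317 <1
  x=-10.237: |R|=1.00930 >1
  x=-10.086: |R|=1.00342 >1
  x=-10.040: |R|=1.00159 >1
So |R|<1 on (-10.0000, 0).

z∈(-10.0000,0).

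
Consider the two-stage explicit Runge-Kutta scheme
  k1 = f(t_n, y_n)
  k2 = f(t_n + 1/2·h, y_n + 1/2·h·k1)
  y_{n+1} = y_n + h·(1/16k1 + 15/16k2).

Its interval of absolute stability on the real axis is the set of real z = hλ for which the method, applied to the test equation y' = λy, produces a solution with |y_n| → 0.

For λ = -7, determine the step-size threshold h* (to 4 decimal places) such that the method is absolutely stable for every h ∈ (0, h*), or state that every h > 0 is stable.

(-2.1333,0); λ=-7 ⇒ h* = (32/15)/7 = 0.3048.

On y'=λy, z=hλ:
  k1=λy_n ⇒ h·k1=z·y_n;  k2=λ(1+1/2z)y_n ⇒ h·k2=z(1+1/2z)y_n
  y_{n+1}/y_n = 1 + 1/16z + 15/16z(1+1/2z) = 1 + z + 15/32z²
  R(z) = 1 + z + 15/32z².

Need |R(x)|<1, x<0.
x=-1.52: |R|=0.5630
R=1: x+15/32x²=0 ⇒ x=−32/15=-2.1333; min R=1−1/(4·15/32)=0.4667>−1
Confirm numerically:
  x=-1.969: |R|=0.84833 <1
  x=-1.635: |R|=0.61807 <1
  x=-1.256: |R|=0.48347 <1
  x=-2.665: |R|=1.66417 >1
  x=-2.413: |R|=1.31633 >1
  x=-2.305: |R|=1.18548 >1
So |R|<1 on (-2.1333, 0).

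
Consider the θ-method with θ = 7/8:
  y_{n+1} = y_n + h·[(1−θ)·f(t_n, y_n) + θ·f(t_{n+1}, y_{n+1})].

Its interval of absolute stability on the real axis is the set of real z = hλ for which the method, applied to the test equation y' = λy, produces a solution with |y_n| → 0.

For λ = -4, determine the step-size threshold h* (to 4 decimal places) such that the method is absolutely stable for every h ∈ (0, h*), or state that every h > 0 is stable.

Test eqn y'=λy, z=hλ:
  y_{n+1} = y_n + z·[1/8·y_n + 7/8·y_{n+1}] ⇒ (1 − 7/8z)y_{n+1} = (1 + 1/8z)y_n
  ⇒ R(z) = (1 + 1/8z)/(1 − 7/8z).

Boundary: |R(x)|=1, x<0.
x=-0.55: |R|=0.6287
x=-2: |R|=0.2727
x=-10: |R|=0.0256
x=-100: |R|=0.1299
θ=7/8≥1/2 ⇒ |1+1/8x|<|1−7/8x| ∀x<0 ⇒ interval (−∞,0).

interval (−∞, 0). Any h>0 works for λ=-4.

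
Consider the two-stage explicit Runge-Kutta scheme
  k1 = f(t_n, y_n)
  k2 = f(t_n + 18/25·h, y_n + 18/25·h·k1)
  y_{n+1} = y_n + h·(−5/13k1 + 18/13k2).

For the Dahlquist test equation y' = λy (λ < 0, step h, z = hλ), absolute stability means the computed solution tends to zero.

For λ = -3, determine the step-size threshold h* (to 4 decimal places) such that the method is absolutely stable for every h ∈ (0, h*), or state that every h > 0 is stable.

(-1.0031,0); λ=-3 ⇒ h* = (325/324)/3 = 0.3344.

On y'=λy, z=hλ:
  k1=λy_n ⇒ h·k1=z·y_n;  k2=λ(1+18/25z)y_n ⇒ h·k2=z(1+18/25z)y_n
  y_{n+1}/y_n = 1 − 5/13z + 18/13z(1+18/25z) = 1 + z + 324/325z²
  Hence R(z) = 1 + z + 324/325z².

Find x<0 with |R(x)|<1.
x=-0.86: |R|=0.8773
R=1: x+324/325x²=0 ⇒ x=−325/324=-1.0031; min R=1−1/(4·324/325)=0.7492>−1
Confirm numerically:
  x=-0.966: |R|=0.96428 <1
  x=-0.665: |R|=0.77586 <1
  x=-0.450: |R|=0.75188 <1
  x=-1.417: |R|=1.58471 >1
  x=-1.370: |R|=1.50112 >1
  x=-1.066: |R|=1.06686 >1
So |R|<1 on (-1.0031, 0).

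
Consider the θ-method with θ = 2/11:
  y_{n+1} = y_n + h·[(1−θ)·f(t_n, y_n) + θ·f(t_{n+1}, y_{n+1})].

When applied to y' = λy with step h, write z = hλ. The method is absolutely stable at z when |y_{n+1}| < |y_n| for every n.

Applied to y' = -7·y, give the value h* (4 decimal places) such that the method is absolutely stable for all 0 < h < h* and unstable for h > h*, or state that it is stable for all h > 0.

(-3.1429,0); λ=-7 ⇒ h* = (22/7)/7 = 0.4490.

On y'=λy, z=hλ:
  y_{n+1} = y_n + z·[9/11·y_n + 2/11·y_{n+1}] ⇒ (1 − 2/11z)y_{n+1} = (1 + 9/11z)y_n
  so R(z) = (1 + 9/11z)/(1 − 2/11z).

Need |R(x)|<1, x<0.
x=-1.25: |R|=0.0185
R=−1: 1+9/11x = −1+2/11x ⇒ -7/11x=2 ⇒ x=2/(-7/11)=-3.1429
Confirm numerically:
  x=-3.051: |R|=0.96240 <1
  x=-2.053: |R|=0.49497 <1
  x=-2.051: |R|=0.49391 <1
  x=-1.421: |R|=0.12924 <1
  x=-3.709: |R|=1.21517 >1
  x=-3.506: |R|=1.14113 >1
Interval (-3.1429, 0).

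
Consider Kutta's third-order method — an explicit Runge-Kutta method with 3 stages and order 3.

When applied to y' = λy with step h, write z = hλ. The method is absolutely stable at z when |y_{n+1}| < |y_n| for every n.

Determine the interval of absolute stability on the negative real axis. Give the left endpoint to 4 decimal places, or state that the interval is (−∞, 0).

On y'=λy, z=hλ:
  order 3, 3-stage ⇒ R(z)=1+z+z^2/2+z^3/6
  (e.g. R(-1.79)=-0.14384, |R|=0.14384)

Solve |R(x)|<1 on ℝ⁻.
x=-1.79: |R|=0.1438
|R(-1.7)|=0.0738 |R(-1.15)|=0.2578 |R(-0.85)|=0.4089
Bisect:
  x_lo=-3.3822 |R|=3.1109  x_hi=-0.3507 |R|=0.7036
  mid=-1.86645 |R|=0.20830 →hi
  mid=-2.62433 |R|=1.19311 →lo
  mid=-2.24539 |R|=0.61129 →hi
  mid=-2.43486 |R|=0.87645 →hi
  mid=-2.52959 |R|=1.02792 →lo
  mid=-2.48223 |R|=0.95052 →hi
  mid=-2.50591 |R|=0.98880 →hi
  mid=-2.51775 |R|=1.00825 →lo
  mid=-2.51183 |R|=0.99850 →hi
  ...
  [-2.51276,-2.51257] ⇒ x*=-2.5127
Interval (-2.5127, 0).

z∈(-2.5127,0).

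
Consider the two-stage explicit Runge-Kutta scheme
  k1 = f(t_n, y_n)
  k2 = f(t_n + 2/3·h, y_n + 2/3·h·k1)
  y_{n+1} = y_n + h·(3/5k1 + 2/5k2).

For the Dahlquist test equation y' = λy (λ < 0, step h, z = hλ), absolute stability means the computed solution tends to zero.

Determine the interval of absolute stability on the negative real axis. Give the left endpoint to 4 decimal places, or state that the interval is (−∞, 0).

z∈(-3.7500,0).

With y'=λy (z=hλ):
  k1=λy_n ⇒ h·k1=z·y_n;  k2=λ(1+2/3z)y_n ⇒ h·k2=z(1+2/3z)y_n
  y_{n+1}/y_n = 1 + 3/5z + 2/5z(1+2/3z) = 1 + z + 4/15z²
  Hence R(z) = 1 + z + 4/15z².

Need |R(x)|<1, x<0.
x=-1.17: |R|=0.1950
R=1: x+4/15x²=0 ⇒ x=−15/4=-3.7500; min R=1−1/(4·4/15)=0.0625>−1
Confirm numerically:
  x=-3.438: |R|=0.71396 <1
  x=-2.922: |R|=0.35482 <1
  x=-1.714: |R|=0.06941 <1
  x=-4.327: |R|=1.66578 >1
  x=-4.297: |R|=1.62679 >1
So |R|<1 on (-3.7500, 0).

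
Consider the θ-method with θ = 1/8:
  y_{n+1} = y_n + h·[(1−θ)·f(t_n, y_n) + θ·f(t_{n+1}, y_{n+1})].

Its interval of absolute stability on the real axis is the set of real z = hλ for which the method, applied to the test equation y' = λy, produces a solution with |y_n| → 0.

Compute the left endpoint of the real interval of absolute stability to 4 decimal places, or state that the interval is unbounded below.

z* = -2.6667.

On y'=λy, z=hλ:
  y_{n+1} = y_n + z·[7/8·y_n + 1/8·y_{n+1}] ⇒ (1 − 1/8z)y_{n+1} = (1 + 7/8z)y_n
  so R(z) = (1 + 7/8z)/(1 − 1/8z).

Need |R(x)|<1, x<0.
x=-1.76: |R|=0.4426
R=−1: 1+7/8x = −1+1/8x ⇒ -3/4x=2 ⇒ x=2/(-3/4)=-2.6667
Confirm numerically:
  x=-1.879: |R|=0.52161 <1
  x=-1.782: |R|=0.45737 <1
  x=-1.539: |R|=0.29070 <1
  x=-1.493: |R|=0.25819 <1
  x=-2.988: |R|=1.17546 >1
  x=-2.764: |R|=1.05425 >1
Stable set (-2.6667, 0).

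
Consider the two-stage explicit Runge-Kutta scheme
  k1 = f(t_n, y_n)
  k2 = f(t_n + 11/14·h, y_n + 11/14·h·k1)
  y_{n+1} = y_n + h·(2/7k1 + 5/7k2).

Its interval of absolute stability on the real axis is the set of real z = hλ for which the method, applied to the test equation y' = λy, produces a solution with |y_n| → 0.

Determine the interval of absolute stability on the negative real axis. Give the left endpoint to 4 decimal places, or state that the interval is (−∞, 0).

Test eqn y'=λy, z=hλ:
  k1=λy_n ⇒ h·k1=z·y_n;  k2=λ(1+11/14z)y_n ⇒ h·k2=z(1+11/14z)y_n
  y_{n+1}/y_n = 1 + 2/7z + 5/7z(1+11/14z) = 1 + z + 55/98z²
  ⇒ R(z) = 1 + z + 55/98z².

Find x<0 with |R(x)|<1.
x=-1.1: |R|=0.5791
R=1: x+55/98x²=0 ⇒ x=−98/55=-1.7818; min R=1−1/(4·55/98)=0.5545>−1
Confirm numerically:
  x=-1.556: |R|=0.80280 <1
  x=-1.530: |R|=0.78377 <1
  x=-1.400: |R|=0.70000 <1
  x=-0.980: |R|=0.55900 <1
  x=-2.366: |R|=1.77571 >1
  x=-2.098: |R|=1.37229 >1
  x=-2.054: |R|=1.31376 >1
Interval (-1.7818, 0).

z∈(-1.7818,0).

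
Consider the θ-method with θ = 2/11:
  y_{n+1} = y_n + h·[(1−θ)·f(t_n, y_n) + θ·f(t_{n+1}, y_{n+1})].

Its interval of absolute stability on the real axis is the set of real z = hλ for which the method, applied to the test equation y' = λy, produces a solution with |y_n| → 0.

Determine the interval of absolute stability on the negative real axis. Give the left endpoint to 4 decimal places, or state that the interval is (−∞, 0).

(-3.1429, 0).

With y'=λy (z=hλ):
  y_{n+1} = y_n + z·[9/11·y_n + 2/11·y_{n+1}] ⇒ (1 − 2/11z)y_{n+1} = (1 + 9/11z)y_n
  ⇒ R(z) = (1 + 9/11z)/(1 − 2/11z).

Need |R(x)|<1, x<0.
x=-0.61: |R|=0.4509
R=−1: 1+9/11x = −1+2/11x ⇒ -7/11x=2 ⇒ x=2/(-7/11)=-3.1429
Confirm numerically:
  x=-2.807: |R|=0.85849 <1
  x=-1.885: |R|=0.40386 <1
  x=-1.774: |R|=0.34135 <1
  x=-1.469: |R|=0.15935 <1
  x=-3.401: |R|=1.10151 >1
  x=-3.361: |R|=1.08616 >1
Stable set (-3.1429, 0).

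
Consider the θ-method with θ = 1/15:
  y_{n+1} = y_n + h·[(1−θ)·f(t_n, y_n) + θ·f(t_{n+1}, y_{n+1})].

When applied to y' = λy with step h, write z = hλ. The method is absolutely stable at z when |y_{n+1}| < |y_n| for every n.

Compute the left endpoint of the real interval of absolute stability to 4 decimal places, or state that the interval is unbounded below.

Test eqn y'=λy, z=hλ:
  y_{n+1} = y_n + z·[14/15·y_n + 1/15·y_{n+1}] ⇒ (1 − 1/15z)y_{n+1} = (1 + 14/15z)y_n
  R(z) = (1 + 14/15z)/(1 − 1/15z).

Solve |R(x)|<1 on ℝ⁻.
x=-1.63: |R|=0.4702
R=−1: 1+14/15x = −1+1/15x ⇒ -13/15x=2 ⇒ x=2/(-13/15)=-2.3077
Confirm numerically:
  x=-2.125: |R|=0.86131 <1
  x=-2.080: |R|=0.82670 <1
  x=-2.075: |R|=0.82284 <1
  x=-0.989: |R|=0.07217 <1
  x=-2.844: |R|=1.39072 >1
  x=-2.675: |R|=1.27016 >1
Interval (-2.3077, 0).

left endpoint -2.3077.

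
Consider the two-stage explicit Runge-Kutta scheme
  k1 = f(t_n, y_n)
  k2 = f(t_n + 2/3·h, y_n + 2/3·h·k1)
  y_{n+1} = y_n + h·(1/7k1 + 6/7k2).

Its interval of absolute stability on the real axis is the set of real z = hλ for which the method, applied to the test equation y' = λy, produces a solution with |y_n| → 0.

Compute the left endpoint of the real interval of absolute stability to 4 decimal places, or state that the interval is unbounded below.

z* = -1.7500.

Test eqn y'=λy, z=hλ:
  k1=λy_n ⇒ h·k1=z·y_n;  k2=λ(1+2/3z)y_n ⇒ h·k2=z(1+2/3z)y_n
  y_{n+1}/y_n = 1 + 1/7z + 6/7z(1+2/3z) = 1 + z + 4/7z²
  so R(z) = 1 + z + 4/7z².

Need |R(x)|<1, x<0.
x=-0.44: |R|=0.6706
R=1: x+4/7x²=0 ⇒ x=−7/4=-1.7500; min R=1−1/(4·4/7)=0.5625>−1
Confirm numerically:
  x=-1.704: |R|=0.95521 <1
  x=-1.156: |R|=0.60762 <1
  x=-0.823: |R|=0.56405 <1
  x=-2.271: |R|=1.67611 >1
  x=-2.013: |R|=1.30253 >1
Interval (-1.7500, 0).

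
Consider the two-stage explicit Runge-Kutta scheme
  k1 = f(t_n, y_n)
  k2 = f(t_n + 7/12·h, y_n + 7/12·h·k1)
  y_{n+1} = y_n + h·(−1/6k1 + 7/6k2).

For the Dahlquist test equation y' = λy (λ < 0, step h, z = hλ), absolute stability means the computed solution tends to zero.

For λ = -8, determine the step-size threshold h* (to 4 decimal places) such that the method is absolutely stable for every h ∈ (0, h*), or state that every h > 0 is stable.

(-1.4694,0); λ=-8 ⇒ h* = (72/49)/8 = 0.1837.

Set f=λy, z=hλ:
  k1=λy_n ⇒ h·k1=z·y_n;  k2=λ(1+7/12z)y_n ⇒ h·k2=z(1+7/12z)y_n
  y_{n+1}/y_n = 1 − 1/6z + 7/6z(1+7/12z) = 1 + z + 49/72z²
  R(z) = 1 + z + 49/72z².

Need |R(x)|<1, x<0.
x=-0.37: |R|=0.7232
R=1: x+49/72x²=0 ⇒ x=−72/49=-1.4694; min R=1−1/(4·49/72)=0.6327>−1
Confirm numerically:
  x=-1.334: |R|=0.87709 <1
  x=-0.868: |R|=0.64475 <1
  x=-0.784: |R|=0.63431 <1
  x=-0.727: |R|=0.63269 <1
  x=-2.026: |R|=1.76746 >1
  x=-1.878: |R|=1.52224 >1
Stable set (-1.4694, 0).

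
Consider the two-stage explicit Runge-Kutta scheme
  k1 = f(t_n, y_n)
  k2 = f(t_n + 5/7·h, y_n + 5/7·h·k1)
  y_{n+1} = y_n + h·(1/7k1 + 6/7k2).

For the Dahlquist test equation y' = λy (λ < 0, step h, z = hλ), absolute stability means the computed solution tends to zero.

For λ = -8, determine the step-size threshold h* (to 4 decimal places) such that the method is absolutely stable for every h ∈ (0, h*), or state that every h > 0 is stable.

(-1.6333,0); λ=-8 ⇒ h* = (49/30)/8 = 0.2042.

With y'=λy (z=hλ):
  k1=λy_n ⇒ h·k1=z·y_n;  k2=λ(1+5/7z)y_n ⇒ h·k2=z(1+5/7z)y_n
  y_{n+1}/y_n = 1 + 1/7z + 6/7z(1+5/7z) = 1 + z + 30/49z²
  Hence R(z) = 1 + z + 30/49z².

Find x<0 with |R(x)|<1.
x=-0.43: |R|=0.6832
R=1: x+30/49x²=0 ⇒ x=−49/30=-1.6333; min R=1−1/(4·30/49)=0.5917>−1
Confirm numerically:
  x=-1.467: |R|=0.85061 <1
  x=-1.155: |R|=0.66175 <1
  x=-0.857: |R|=0.59266 <1
  x=-2.231: |R|=1.81636 >1
  x=-1.918: |R|=1.33428 >1
Stable set (-1.6333, 0).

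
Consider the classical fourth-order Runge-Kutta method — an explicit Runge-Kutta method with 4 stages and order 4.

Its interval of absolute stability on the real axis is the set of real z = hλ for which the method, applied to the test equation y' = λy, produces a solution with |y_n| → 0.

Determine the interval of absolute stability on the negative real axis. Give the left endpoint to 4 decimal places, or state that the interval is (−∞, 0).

Test eqn y'=λy, z=hλ:
  order 4, 4-stage ⇒ R(z)=1+z+z^2/2+z^3/6+z^4/24
  (e.g. R(-1.4)=0.28273, |R|=0.28273)

Need |R(x)|<1, x<0.
x=-1.4: |R|=0.2827
|R(-2.36)|=0.5266 |R(-1.48)|=0.2748 |R(-0.75)|=0.4741
Bisect:
  x_lo=-3.4008 |R|=2.3999  x_hi=-0.3074 |R|=0.7354
  mid=-1.85407 |R|=0.29484 →hi
  mid=-2.62743 |R|=0.78693 →hi
  mid=-3.01411 |R|=1.40346 →lo
  mid=-2.82077 |R|=1.05481 →lo
  mid=-2.72410 |R|=0.91159 →hi
  mid=-2.77243 |R|=0.98078 →hi
  mid=-2.79660 |R|=1.01718 →lo
  ...
  [-2.78546,-2.78527] ⇒ x*=-2.7853
Stable set (-2.7853, 0).

(-2.7853, 0).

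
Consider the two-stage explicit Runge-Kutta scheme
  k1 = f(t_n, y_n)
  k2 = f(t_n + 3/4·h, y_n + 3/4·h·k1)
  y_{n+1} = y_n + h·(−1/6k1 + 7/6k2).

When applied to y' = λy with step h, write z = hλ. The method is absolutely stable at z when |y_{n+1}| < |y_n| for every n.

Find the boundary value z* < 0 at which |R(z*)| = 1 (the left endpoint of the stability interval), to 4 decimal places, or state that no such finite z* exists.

z* = -1.1429.

Set f=λy, z=hλ:
  k1=λy_n ⇒ h·k1=z·y_n;  k2=λ(1+3/4z)y_n ⇒ h·k2=z(1+3/4z)y_n
  y_{n+1}/y_n = 1 − 1/6z + 7/6z(1+3/4z) = 1 + z + 7/8z²
  so R(z) = 1 + z + 7/8z².

Need |R(x)|<1, x<0.
x=-1.07: |R|=0.9318
R=1: x+7/8x²=0 ⇒ x=−8/7=-1.1429; min R=1−1/(4·7/8)=0.7143>−1
Confirm numerically:
  x=-1.044: |R|=0.90969 <1
  x=-0.717: |R|=0.73283 <1
  x=-0.504: |R|=0.71826 <1
  x=-1.367: |R|=1.26810 >1
  x=-1.255: |R|=1.12315 >1
Stable set (-1.1429, 0).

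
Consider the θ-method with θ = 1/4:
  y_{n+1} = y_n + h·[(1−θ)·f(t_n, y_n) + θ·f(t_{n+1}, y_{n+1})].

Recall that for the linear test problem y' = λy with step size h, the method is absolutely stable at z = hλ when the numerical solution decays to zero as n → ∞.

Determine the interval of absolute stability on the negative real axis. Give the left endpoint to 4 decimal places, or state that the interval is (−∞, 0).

With y'=λy (z=hλ):
  y_{n+1} = y_n + z·[3/4·y_n + 1/4·y_{n+1}] ⇒ (1 − 1/4z)y_{n+1} = (1 + 3/4z)y_n
  R(z) = (1 + 3/4z)/(1 − 1/4z).

Find x<0 with |R(x)|<1.
x=-0.39: |R|=0.6446
R=−1: 1+3/4x = −1+1/4x ⇒ -1/2x=2 ⇒ x=2/(-1/2)=-4.0000
Confirm numerically:
  x=-3.660: |R|=0.91123 <1
  x=-3.509: |R|=0.86922 <1
  x=-1.947: |R|=0.30957 <1
  x=-1.647: |R|=0.16664 <1
  x=-4.447: |R|=1.10584 >1
  x=-4.268: |R|=1.06483 >1
  x=-4.034: |R|=1.00846 >1
So |R|<1 on (-4.0000, 0).

(-4.0000, 0).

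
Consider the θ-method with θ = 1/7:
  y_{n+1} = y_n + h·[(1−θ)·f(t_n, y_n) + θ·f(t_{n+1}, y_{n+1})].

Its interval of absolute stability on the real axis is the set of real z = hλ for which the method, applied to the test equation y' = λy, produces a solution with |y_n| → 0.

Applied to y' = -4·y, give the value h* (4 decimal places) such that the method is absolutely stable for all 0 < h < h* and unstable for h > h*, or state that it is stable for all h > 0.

Test eqn y'=λy, z=hλ:
  y_{n+1} = y_n + z·[6/7·y_n + 1/7·y_{n+1}] ⇒ (1 − 1/7z)y_{n+1} = (1 + 6/7z)y_n
  ⇒ R(z) = (1 + 6/7z)/(1 − 1/7z).

Boundary: |R(x)|=1, x<0.
x=-1.25: |R|=0.0606
R=−1: 1+6/7x = −1+1/7x ⇒ -5/7x=2 ⇒ x=2/(-5/7)=-2.8000
Confirm numerically:
  x=-2.659: |R|=0.92701 <1
  x=-2.588: |R|=0.88945 <1
  x=-2.436: |R|=0.80712 <1
  x=-2.022: |R|=0.56883 <1
  x=-3.355: |R|=1.26799 >1
  x=-2.830: |R|=1.01526 >1
Stable set (-2.8000, 0).

(-2.8000,0); λ=-4 ⇒ h* = (14/5)/4 = 0.7000.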